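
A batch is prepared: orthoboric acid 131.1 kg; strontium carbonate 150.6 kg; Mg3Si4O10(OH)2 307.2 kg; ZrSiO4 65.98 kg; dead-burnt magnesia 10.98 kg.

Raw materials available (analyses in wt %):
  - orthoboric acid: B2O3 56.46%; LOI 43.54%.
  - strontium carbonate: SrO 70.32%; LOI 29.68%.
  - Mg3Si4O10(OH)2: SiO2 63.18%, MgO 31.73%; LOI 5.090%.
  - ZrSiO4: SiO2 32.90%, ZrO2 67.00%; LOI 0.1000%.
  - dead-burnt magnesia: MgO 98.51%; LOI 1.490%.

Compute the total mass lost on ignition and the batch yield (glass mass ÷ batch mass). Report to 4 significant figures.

LOI loss = 117.6 kg; glass = 548.2 kg; yield = 82.33%

Values along the way are rounded to four significant digits when displayed — the whole derivation carries full float precision all the way through; each reported figure includes exactly one rounding. Derived quantities are re-derived from the weighed amounts for 548.2 kg of glass in full float precision (totals, the five compositions, ignition loss, glass mass, the yield), as set out in the problem or answer text.
Ignition loss by material:
  orthoboric acid: 131.1 × 0.4354 = 57.08 kg
  strontium carbonate: 150.6 × 0.2968 = 44.70 kg
  Mg3Si4O10(OH)2: 307.2 × 0.05090 = 15.64 kg
  ZrSiO4: 65.98 × 0.001000 = 0.06598 kg
  dead-burnt magnesia: 10.98 × 0.01490 = 0.1636 kg
Total LOI = 117.6 kg
Glass = batch − LOI = 665.9 − 117.6 = 548.2 kg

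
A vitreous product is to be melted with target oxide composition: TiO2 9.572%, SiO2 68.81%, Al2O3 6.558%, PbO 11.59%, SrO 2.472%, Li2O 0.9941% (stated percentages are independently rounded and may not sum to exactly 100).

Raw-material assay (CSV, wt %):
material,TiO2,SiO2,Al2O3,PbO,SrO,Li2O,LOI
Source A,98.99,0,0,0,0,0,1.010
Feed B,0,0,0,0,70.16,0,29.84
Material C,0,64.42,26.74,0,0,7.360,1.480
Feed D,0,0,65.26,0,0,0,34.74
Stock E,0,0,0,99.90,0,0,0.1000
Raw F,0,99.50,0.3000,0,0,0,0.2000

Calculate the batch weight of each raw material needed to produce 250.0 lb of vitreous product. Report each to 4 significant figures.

Batch per 250.0 lb vitreous product:
  Source A: 24.17 lb
  Feed B: 8.808 lb
  Material C: 33.77 lb
  Feed D: 10.59 lb
  Stock E: 29.00 lb
  Raw F: 151.0 lb
Total batch = 257.3 lb; LOI loss = 7.382 lb; yield = 97.13%

In-progress results are printed rounded off to 4 significant figures as written — all internal work holds exact precision from first step to last. A single rounding yields every reported figure — the derived quantities, which include yield, net glass mass, the six compositions, ignition loss, totals, are carried in full float precision, precisely as stated by the problem or answer text, starting from the weights for 250.0 lb of glass.
Oxide-by-oxide targets in 250.0 lb vitreous product:
  TiO2: 9.572% × 250.0 = 23.93 lb
  SiO2: 68.81% × 250.0 = 172.0 lb
  Al2O3: 6.558% × 250.0 = 16.40 lb
  PbO: 11.59% × 250.0 = 28.98 lb
  SrO: 2.472% × 250.0 = 6.180 lb
  Li2O: 0.9941% × 250.0 = 2.485 lb
Per-oxide balance check per the reported batch figures, against the basis in use (oxide sums agree with the targets net of answer rounding effects):
  TiO2: 24.17·0.9899 = 23.93 lb (target 23.93 lb)
  SiO2: 33.77·0.6442 + 151.0·0.9950 = 172.0 lb (target 172.0 lb)
  Al2O3: 33.77·0.2674 + 10.59·0.6526 + 151.0·0.003000 = 16.39 lb (target 16.40 lb)
  PbO: 29.00·0.9990 = 28.97 lb (target 28.98 lb)
  SrO: 8.808·0.7016 = 6.180 lb (target 6.180 lb)
  Li2O: 33.77·0.07360 = 2.485 lb (target 2.485 lb)
Glass-mass bookkeeping: batch total minus LOI = 250.0 lb (per-oxide target masses sum to 250.0 lb; basis as stated: 250.0 lb — deltas are rounding alone).
Batch total: Σ batch = 257.3 lb; LOI loss = Σ batch·LOI = 7.382 lb; the yield ratio, glass ÷ batch: 97.13%.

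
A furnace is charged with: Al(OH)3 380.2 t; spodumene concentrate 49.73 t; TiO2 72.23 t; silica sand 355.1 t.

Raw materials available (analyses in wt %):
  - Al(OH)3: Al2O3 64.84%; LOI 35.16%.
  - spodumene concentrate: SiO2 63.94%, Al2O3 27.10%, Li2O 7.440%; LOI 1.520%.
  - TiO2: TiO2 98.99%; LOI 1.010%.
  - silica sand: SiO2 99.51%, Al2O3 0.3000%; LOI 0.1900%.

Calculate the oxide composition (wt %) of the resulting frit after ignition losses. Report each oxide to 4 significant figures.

Glass mass = 721.4 t (batch 857.3 − LOI 135.8).
Composition: TiO2 9.911%, SiO2 53.39%, Al2O3 36.19%, Li2O 0.5129%

All internal work holds exact precision from start to finish — working values are printed (rounded to four significant figures) in the working — each reported figure takes a single rounding — the derived quantities (totals, yield, ignition loss, glass mass, the four compositions) are carried at exact precision from the weighed amounts at 721.4 t of glass, as written in problem or answer.
Delivered oxide masses:
  TiO2: 72.23·0.9899 = 71.50 t
  SiO2: 49.73·0.6394 + 355.1·0.9951 = 385.2 t
  Al2O3: 380.2·0.6484 + 49.73·0.2710 + 355.1·0.003000 = 261.1 t
  Li2O: 49.73·0.07440 = 3.700 t
LOI: 380.2·0.3516 + 49.73·0.01520 + 72.23·0.01010 + 355.1·0.001900 = 135.8 t
batch − LOI leaves glass = 857.3 − 135.8 = 721.4 t (= the summed oxide contributions)
each wt % is 100 × oxide ÷ glass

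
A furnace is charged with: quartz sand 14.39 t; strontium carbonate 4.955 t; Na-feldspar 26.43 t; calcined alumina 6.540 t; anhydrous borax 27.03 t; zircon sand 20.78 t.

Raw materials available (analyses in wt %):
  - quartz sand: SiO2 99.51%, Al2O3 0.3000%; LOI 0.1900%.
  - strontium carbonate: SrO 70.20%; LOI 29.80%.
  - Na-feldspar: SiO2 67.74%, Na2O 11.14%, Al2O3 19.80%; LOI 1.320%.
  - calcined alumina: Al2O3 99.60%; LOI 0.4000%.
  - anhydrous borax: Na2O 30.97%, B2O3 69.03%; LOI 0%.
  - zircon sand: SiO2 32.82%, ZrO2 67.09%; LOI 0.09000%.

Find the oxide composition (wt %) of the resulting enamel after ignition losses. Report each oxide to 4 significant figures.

Glass mass = 98.23 t (batch 100.1 − LOI 1.898).
Composition: SiO2 39.75%, ZrO2 14.19%, Na2O 11.52%, B2O3 19.00%, SrO 3.541%, Al2O3 12.00%

Rounding to four significant digits applies to each mid-chain value as printed; every computation carries full precision from first step to last — exactly one rounding lands on every reported result; all derived quantities (LOI, yield, six oxide percentages, the totals, glass mass) are re-derived in exact precision from the weighed amounts per 98.23 t of glass exactly as shown in the problem or the answer.
Oxide masses out of the charge:
  SiO2: 14.39·0.9951 + 26.43·0.6774 + 20.78·0.3282 = 39.04 t
  ZrO2: 20.78·0.6709 = 13.94 t
  Na2O: 26.43·0.1114 + 27.03·0.3097 = 11.32 t
  B2O3: 27.03·0.6903 = 18.66 t
  SrO: 4.955·0.7020 = 3.478 t
  Al2O3: 14.39·0.003000 + 26.43·0.1980 + 6.540·0.9960 = 11.79 t
LOI: 14.39·0.001900 + 4.955·0.2980 + 26.43·0.01320 + 6.540·0.004000 + 20.78·9.000e-04 = 1.898 t
Net of LOI, the glass mass = 100.1 − 1.898 = 98.23 t (consistent with Σ oxide mass)
oxide / glass × 100 gives the wt %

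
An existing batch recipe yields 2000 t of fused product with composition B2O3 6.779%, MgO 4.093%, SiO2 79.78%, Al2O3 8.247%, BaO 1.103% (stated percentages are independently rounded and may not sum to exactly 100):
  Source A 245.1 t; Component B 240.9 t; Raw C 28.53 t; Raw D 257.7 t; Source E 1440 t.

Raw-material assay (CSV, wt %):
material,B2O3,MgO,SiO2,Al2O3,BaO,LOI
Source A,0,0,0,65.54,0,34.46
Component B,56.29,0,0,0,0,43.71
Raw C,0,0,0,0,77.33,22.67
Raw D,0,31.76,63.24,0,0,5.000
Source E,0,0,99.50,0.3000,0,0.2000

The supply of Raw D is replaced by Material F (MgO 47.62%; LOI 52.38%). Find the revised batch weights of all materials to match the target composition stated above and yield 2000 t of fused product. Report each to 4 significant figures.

Revised batch per 2000 t fused product:
  Source A: 244.3 t
  Component B: 240.9 t
  Raw C: 28.53 t
  Material F: 171.9 t
  Source E: 1604 t
Total batch = 2290 t; LOI loss = 289.2 t

All arithmetic carries full precision end to end; working values are displayed, rounded to 4 significant digits, on the page; exactly one rounding lands on each reported number — the derived quantities (the five compositions, net glass mass, the totals, ignition loss, the yield) are rebuilt starting from the weights at 2000 t of glass in exact precision as set out in the problem or the answer.
Target oxide masses per 2000 t fused product:
  B2O3: 6.779% × 2000 = 135.6 t
  MgO: 4.093% × 2000 = 81.86 t
  SiO2: 79.78% × 2000 = 1596 t
  Al2O3: 8.247% × 2000 = 164.9 t
  BaO: 1.103% × 2000 = 22.06 t
A balance pass over the oxides, given the weights on record, versus the basis set out (target by target, the sums agree once rounding is allowed for):
  B2O3: 240.9·0.5629 = 135.6 t (target 135.6 t)
  MgO: 171.9·0.4762 = 81.86 t (target 81.86 t)
  SiO2: 1604·0.9950 = 1596 t (target 1596 t)
  Al2O3: 244.3·0.6554 + 1604·0.003000 = 164.9 t (target 164.9 t)
  BaO: 28.53·0.7733 = 22.06 t (target 22.06 t)
Consistency of the glass mass: the batch minus its LOI: 2000 t (per-oxide target masses sum to 2000 t; with the basis standing at 2000 t — rounding explains the deltas).
Total batch = Σ batch = 2290 t; LOI removed, Σ of batch·LOI: 289.2 t; as yield: glass ÷ batch → 87.37%.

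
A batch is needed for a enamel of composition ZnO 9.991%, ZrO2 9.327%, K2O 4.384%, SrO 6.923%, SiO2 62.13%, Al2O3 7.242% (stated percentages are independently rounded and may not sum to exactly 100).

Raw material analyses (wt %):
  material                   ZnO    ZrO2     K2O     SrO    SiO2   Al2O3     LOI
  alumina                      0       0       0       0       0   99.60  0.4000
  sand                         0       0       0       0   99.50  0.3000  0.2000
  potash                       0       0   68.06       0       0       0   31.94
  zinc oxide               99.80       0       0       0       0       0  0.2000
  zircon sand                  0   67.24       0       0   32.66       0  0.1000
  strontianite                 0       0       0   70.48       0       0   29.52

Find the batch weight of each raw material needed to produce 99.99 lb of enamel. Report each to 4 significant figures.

Each numeric step holds full float precision throughout. The intermediate values are printed (rounded to four significant figures) within the worked lines. Each reported number is rounded a single time. Derived quantities, which include glass mass, yield, the six compositions, totals, LOI, are rebuilt in full precision, precisely as stated by the problem or answer text, from the batch weights for 99.99 lb of glass.
Target masses of each oxide per 99.99 lb enamel:
  ZnO: 9.991% × 99.99 = 9.990 lb
  ZrO2: 9.327% × 99.99 = 9.326 lb
  K2O: 4.384% × 99.99 = 4.384 lb
  SrO: 6.923% × 99.99 = 6.922 lb
  SiO2: 62.13% × 99.99 = 62.12 lb
  Al2O3: 7.242% × 99.99 = 7.241 lb
Oxide-by-oxide audit applying the batch weights above, relative to the basis at hand (delivered sums recover each target modulo rounding of the values):
  ZnO: 10.01·0.9980 = 9.990 lb (target 9.990 lb)
  ZrO2: 13.87·0.6724 = 9.326 lb (target 9.326 lb)
  K2O: 6.441·0.6806 = 4.384 lb (target 4.384 lb)
  SrO: 9.822·0.7048 = 6.923 lb (target 6.922 lb)
  SiO2: 57.88·0.9950 + 13.87·0.3266 = 62.12 lb (target 62.12 lb)
  Al2O3: 7.096·0.9960 + 57.88·0.003000 = 7.241 lb (target 7.241 lb)
Glass mass check: the batch minus its LOI: 99.98 lb (targets for the oxides total 99.99 lb; with the basis standing at 99.99 lb — differing by rounding only).
Batch total: Σ batch = 105.1 lb; Σ batch·LOI gives LOI loss = 5.135 lb; the yield ratio, glass ÷ batch: 95.12%.

Batch per 99.99 lb enamel:
  alumina: 7.096 lb
  sand: 57.88 lb
  potash: 6.441 lb
  zinc oxide: 10.01 lb
  zircon sand: 13.87 lb
  strontianite: 9.822 lb
Total batch = 105.1 lb; LOI loss = 5.135 lb; yield = 95.12%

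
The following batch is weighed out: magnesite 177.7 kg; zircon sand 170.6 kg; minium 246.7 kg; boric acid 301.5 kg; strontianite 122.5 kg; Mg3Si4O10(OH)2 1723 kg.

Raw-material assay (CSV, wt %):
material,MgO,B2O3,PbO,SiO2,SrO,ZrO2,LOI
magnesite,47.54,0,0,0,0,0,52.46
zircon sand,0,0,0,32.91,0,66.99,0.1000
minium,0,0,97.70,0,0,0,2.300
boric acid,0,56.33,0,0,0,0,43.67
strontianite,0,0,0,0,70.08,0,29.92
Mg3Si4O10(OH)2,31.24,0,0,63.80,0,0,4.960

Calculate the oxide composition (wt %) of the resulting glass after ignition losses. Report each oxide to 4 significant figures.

Mid-chain values are displayed (rounded to 4 significant digits) across the worked steps — all internal work maintains full float precision at each step. Every reported number is rounded exactly once. The derived quantities (the yield, LOI, six oxide percentages, net glass mass, the totals) are carried using the weight values per 2389 kg of glass at exact precision as set out in the problem or the answer.
Oxide masses out of the charge:
  MgO: 177.7·0.4754 + 1723·0.3124 = 622.7 kg
  B2O3: 301.5·0.5633 = 169.8 kg
  PbO: 246.7·0.9770 = 241.0 kg
  SiO2: 170.6·0.3291 + 1723·0.6380 = 1155 kg
  SrO: 122.5·0.7008 = 85.85 kg
  ZrO2: 170.6·0.6699 = 114.3 kg
LOI: 177.7·0.5246 + 170.6·0.001000 + 246.7·0.02300 + 301.5·0.4367 + 122.5·0.2992 + 1723·0.04960 = 352.8 kg
Glass mass = batch − LOI = 2742 − 352.8 = 2389 kg (= the summed oxide contributions)
each oxide over glass, ×100, is wt %

Glass mass = 2389 kg (batch 2742 − LOI 352.8).
Composition: MgO 26.07%, B2O3 7.109%, PbO 10.09%, SiO2 48.36%, SrO 3.593%, ZrO2 4.783%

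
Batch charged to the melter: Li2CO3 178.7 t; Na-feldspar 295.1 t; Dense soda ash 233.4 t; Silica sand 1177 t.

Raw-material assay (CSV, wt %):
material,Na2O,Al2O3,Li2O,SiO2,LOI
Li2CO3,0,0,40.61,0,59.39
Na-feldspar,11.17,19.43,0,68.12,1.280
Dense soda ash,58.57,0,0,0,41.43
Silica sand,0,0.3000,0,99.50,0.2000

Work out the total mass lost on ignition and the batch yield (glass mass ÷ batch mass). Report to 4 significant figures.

The working math carries exact precision in every operation; working values appear rounded to four significant figures within the worked lines. A single rounding completes each reported result — derived quantities, which include the four compositions, totals, the yield, glass mass, ignition loss, are computed in full float precision, precisely as stated by the question or the answer, from the batch weights on 1675 t of glass.
Ignition loss by material:
  Li2CO3: 178.7 × 0.5939 = 106.1 t
  Na-feldspar: 295.1 × 0.01280 = 3.777 t
  Dense soda ash: 233.4 × 0.4143 = 96.70 t
  Silica sand: 1177 × 0.002000 = 2.354 t
Total LOI = 209.0 t
Glass = batch − LOI = 1884 − 209.0 = 1675 t

LOI loss = 209.0 t; glass = 1675 t; yield = 88.91%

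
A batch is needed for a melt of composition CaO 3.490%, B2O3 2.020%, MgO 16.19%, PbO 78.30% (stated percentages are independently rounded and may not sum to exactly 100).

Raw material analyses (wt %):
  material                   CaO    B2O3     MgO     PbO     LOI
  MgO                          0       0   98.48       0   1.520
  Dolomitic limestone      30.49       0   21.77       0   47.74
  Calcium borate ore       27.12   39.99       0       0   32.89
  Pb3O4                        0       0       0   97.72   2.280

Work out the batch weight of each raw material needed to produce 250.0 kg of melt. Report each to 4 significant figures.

Batch per 250.0 kg melt:
  MgO: 37.26 kg
  Dolomitic limestone: 17.38 kg
  Calcium borate ore: 12.63 kg
  Pb3O4: 200.3 kg
Total batch = 267.6 kg; LOI loss = 17.58 kg; yield = 93.43%

The working math keeps exact precision all the way through; the intermediate values are printed rounded to four significant digits at each printed step — every reported value takes exactly one rounding — the derived quantities, including four oxide percentages, ignition loss, the yield, the totals, glass mass, are recomputed from the weighed amounts at 250.0 kg of glass at full precision as given in the problem or answer text.
Target oxide masses per 250.0 kg melt:
  CaO: 3.490% × 250.0 = 8.725 kg
  B2O3: 2.020% × 250.0 = 5.050 kg
  MgO: 16.19% × 250.0 = 40.48 kg
  PbO: 78.30% × 250.0 = 195.8 kg
A balance pass over the oxides, working from each reported weight, per the basis as stated (summed amounts equal target values up to rounding of the answer):
  CaO: 17.38·0.3049 + 12.63·0.2712 = 8.724 kg (target 8.725 kg)
  B2O3: 12.63·0.3999 = 5.051 kg (target 5.050 kg)
  MgO: 37.26·0.9848 + 17.38·0.2177 = 40.48 kg (target 40.48 kg)
  PbO: 200.3·0.9772 = 195.7 kg (target 195.8 kg)
Glass mass check: the batch minus its LOI: 250.0 kg (the Σ of target masses is 250.0 kg; against the stated basis, 250.0 kg — rounding explains the deltas).
Adding the batch up: Σ batch = 267.6 kg; LOI loss = Σ batch·LOI = 17.58 kg; yield = glass ÷ total batch = 93.43%.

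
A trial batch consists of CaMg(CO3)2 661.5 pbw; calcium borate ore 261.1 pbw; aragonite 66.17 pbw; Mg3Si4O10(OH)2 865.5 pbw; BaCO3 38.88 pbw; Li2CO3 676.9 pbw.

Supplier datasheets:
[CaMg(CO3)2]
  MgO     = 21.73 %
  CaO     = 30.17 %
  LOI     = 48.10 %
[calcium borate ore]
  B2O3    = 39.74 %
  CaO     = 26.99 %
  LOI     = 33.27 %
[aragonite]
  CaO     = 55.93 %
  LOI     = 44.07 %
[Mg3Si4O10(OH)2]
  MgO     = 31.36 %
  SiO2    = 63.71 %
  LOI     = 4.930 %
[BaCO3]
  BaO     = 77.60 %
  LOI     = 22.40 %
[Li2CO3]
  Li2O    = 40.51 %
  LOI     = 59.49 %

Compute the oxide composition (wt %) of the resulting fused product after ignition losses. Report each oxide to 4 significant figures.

The working math keeps exact precision in every operation. Values along the way are printed, rounded to four significant figures, when written out — every reported figure receives exactly one rounding. The derived quantities are computed using the weight values at 1682 pbw of glass in full precision (LOI, net glass mass, the totals, six oxide percentages, the yield), as they appear in the question or the answer.
Delivered oxide masses:
  Li2O: 676.9·0.4051 = 274.2 pbw
  BaO: 38.88·0.7760 = 30.17 pbw
  MgO: 661.5·0.2173 + 865.5·0.3136 = 415.2 pbw
  B2O3: 261.1·0.3974 = 103.8 pbw
  CaO: 661.5·0.3017 + 261.1·0.2699 + 66.17·0.5593 = 307.1 pbw
  SiO2: 865.5·0.6371 = 551.4 pbw
LOI: 661.5·0.4810 + 261.1·0.3327 + 66.17·0.4407 + 865.5·0.04930 + 38.88·0.2240 + 676.9·0.5949 = 888.3 pbw
Resulting glass, batch − LOI: 2570 − 888.3 = 1682 pbw (= the summed oxide contributions)
oxide / glass × 100 gives the wt %

Glass mass = 1682 pbw (batch 2570 − LOI 888.3).
Composition: Li2O 16.30%, BaO 1.794%, MgO 24.69%, B2O3 6.170%, CaO 18.26%, SiO2 32.79%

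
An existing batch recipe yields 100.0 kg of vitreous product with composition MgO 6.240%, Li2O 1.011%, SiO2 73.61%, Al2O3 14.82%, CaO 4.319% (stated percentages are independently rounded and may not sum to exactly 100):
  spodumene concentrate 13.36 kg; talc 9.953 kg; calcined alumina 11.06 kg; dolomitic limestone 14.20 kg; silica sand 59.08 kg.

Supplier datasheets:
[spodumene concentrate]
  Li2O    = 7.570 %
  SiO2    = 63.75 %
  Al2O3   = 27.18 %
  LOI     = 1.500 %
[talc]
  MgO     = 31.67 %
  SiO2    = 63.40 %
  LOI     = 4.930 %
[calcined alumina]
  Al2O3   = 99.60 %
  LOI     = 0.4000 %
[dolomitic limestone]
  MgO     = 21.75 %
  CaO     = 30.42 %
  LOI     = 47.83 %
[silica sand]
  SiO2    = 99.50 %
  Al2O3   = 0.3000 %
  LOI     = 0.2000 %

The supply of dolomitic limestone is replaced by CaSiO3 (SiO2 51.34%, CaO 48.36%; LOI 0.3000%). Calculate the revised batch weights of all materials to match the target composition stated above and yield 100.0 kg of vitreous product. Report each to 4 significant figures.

Values along the way are displayed rounded to 4 significant figures in the printout; full float precision is kept through the solve — exactly one rounding is applied to every reported result. The derived quantities are rebuilt using the weight values at 100.0 kg of glass in exact precision (totals, ignition loss, five oxide percentages, glass mass, the yield) exactly as shown in problem or answer.
Per-oxide target masses for 100.0 kg vitreous product:
  MgO: 6.240% × 100.0 = 6.240 kg
  Li2O: 1.011% × 100.0 = 1.011 kg
  SiO2: 73.61% × 100.0 = 73.61 kg
  Al2O3: 14.82% × 100.0 = 14.82 kg
  CaO: 4.319% × 100.0 = 4.319 kg
Oxide-by-oxide audit with the batch weights as given, per the basis as stated (delivered sums recover each target inside rounding margins):
  MgO: 19.70·0.3167 = 6.239 kg (target 6.240 kg)
  Li2O: 13.36·0.07570 = 1.011 kg (target 1.011 kg)
  SiO2: 13.36·0.6375 + 19.70·0.6340 + 8.931·0.5134 + 48.26·0.9950 = 73.61 kg (target 73.61 kg)
  Al2O3: 13.36·0.2718 + 11.09·0.9960 + 48.26·0.003000 = 14.82 kg (target 14.82 kg)
  CaO: 8.931·0.4836 = 4.319 kg (target 4.319 kg)
Mass balance on the glass: batch total minus LOI = 100.0 kg (summing oxide targets gives 100.0 kg; with the basis standing at 100.0 kg — rounding explains the deltas).
Total batch = Σ batch = 101.3 kg; the LOI term Σ batch·LOI equals 1.339 kg; as yield: glass ÷ batch → 98.68%.

Revised batch per 100.0 kg vitreous product:
  spodumene concentrate: 13.36 kg
  talc: 19.70 kg
  calcined alumina: 11.09 kg
  CaSiO3: 8.931 kg
  silica sand: 48.26 kg
Total batch = 101.3 kg; LOI loss = 1.339 kg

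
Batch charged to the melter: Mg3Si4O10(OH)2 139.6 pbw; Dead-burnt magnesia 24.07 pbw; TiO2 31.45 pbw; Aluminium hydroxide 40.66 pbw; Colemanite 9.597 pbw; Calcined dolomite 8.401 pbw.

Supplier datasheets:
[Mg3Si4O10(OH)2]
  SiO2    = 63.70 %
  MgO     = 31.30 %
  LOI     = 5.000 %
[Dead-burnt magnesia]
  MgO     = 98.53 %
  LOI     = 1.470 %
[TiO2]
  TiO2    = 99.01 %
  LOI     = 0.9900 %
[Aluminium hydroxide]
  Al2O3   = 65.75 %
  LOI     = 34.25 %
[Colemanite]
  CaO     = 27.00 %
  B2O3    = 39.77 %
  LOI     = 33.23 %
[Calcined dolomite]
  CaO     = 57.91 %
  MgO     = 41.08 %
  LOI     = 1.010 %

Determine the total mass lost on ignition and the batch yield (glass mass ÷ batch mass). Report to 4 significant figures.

Working values are shown rounded to 4 significant digits in the printout. Every computation maintains full float precision in all steps. Every reported figure receives exactly one rounding. All derived quantities are carried in exact precision (yield, the six compositions, the totals, LOI, net glass mass) starting from the weights on 228.9 pbw of glass as given in the problem or answer text.
LOI of each material in turn:
  Mg3Si4O10(OH)2: 139.6 × 0.05000 = 6.980 pbw
  Dead-burnt magnesia: 24.07 × 0.01470 = 0.3538 pbw
  TiO2: 31.45 × 0.009900 = 0.3114 pbw
  Aluminium hydroxide: 40.66 × 0.3425 = 13.93 pbw
  Colemanite: 9.597 × 0.3323 = 3.189 pbw
  Calcined dolomite: 8.401 × 0.01010 = 0.08485 pbw
Total LOI = 24.85 pbw
Glass = batch − LOI = 253.8 − 24.85 = 228.9 pbw

LOI loss = 24.85 pbw; glass = 228.9 pbw; yield = 90.21%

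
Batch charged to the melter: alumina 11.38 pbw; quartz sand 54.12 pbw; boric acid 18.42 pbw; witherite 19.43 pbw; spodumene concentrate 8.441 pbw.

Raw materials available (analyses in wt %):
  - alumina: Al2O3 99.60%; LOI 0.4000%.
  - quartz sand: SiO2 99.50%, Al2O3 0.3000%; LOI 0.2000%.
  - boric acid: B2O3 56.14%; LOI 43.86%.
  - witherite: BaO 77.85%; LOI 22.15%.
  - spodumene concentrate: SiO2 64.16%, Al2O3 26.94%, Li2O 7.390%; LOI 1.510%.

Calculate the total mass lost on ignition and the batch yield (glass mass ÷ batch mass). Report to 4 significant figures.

The intermediate values are printed (rounded to 4 significant figures) when written out — all internal work holds exact precision throughout — every reported number carries a single rounding; derived quantities are rebuilt at full precision (LOI, glass mass, yield, the totals, five oxide percentages) from the weighed amounts for 99.13 pbw of glass precisely as stated by the problem or the answer.
Material-by-material LOI:
  alumina: 11.38 × 0.004000 = 0.04552 pbw
  quartz sand: 54.12 × 0.002000 = 0.1082 pbw
  boric acid: 18.42 × 0.4386 = 8.079 pbw
  witherite: 19.43 × 0.2215 = 4.304 pbw
  spodumene concentrate: 8.441 × 0.01510 = 0.1275 pbw
Total LOI = 12.66 pbw
Glass = batch − LOI = 111.8 − 12.66 = 99.13 pbw

LOI loss = 12.66 pbw; glass = 99.13 pbw; yield = 88.67%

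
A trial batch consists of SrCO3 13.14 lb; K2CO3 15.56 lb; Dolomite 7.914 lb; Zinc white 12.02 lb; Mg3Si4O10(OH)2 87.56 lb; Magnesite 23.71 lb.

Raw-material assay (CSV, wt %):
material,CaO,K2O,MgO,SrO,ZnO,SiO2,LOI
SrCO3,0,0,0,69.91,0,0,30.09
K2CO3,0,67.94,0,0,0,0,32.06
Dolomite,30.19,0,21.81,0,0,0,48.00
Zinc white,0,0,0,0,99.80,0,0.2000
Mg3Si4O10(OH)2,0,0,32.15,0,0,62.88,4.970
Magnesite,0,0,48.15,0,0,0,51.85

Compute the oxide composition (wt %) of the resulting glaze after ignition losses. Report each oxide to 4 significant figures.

Glass mass = 130.5 lb (batch 159.9 − LOI 29.41).
Composition: CaO 1.831%, K2O 8.101%, MgO 31.64%, SrO 7.040%, ZnO 9.193%, SiO2 42.19%

Rounding to 4 significant digits extends to every intermediate as shown. All internal work holds exact precision from first step to last; a single rounding finalizes each reported figure; the derived quantities (the totals, six oxide percentages, glass mass, the yield, ignition loss) are computed starting from the weights for 130.5 lb of glass at full float precision, exactly as shown in the problem or the answer.
Oxide-by-oxide delivered mass:
  CaO: 7.914·0.3019 = 2.389 lb
  K2O: 15.56·0.6794 = 10.57 lb
  MgO: 7.914·0.2181 + 87.56·0.3215 + 23.71·0.4815 = 41.29 lb
  SrO: 13.14·0.6991 = 9.186 lb
  ZnO: 12.02·0.9980 = 12.00 lb
  SiO2: 87.56·0.6288 = 55.06 lb
LOI: 13.14·0.3009 + 15.56·0.3206 + 7.914·0.4800 + 12.02·0.002000 + 87.56·0.04970 + 23.71·0.5185 = 29.41 lb
Glass mass = batch − LOI = 159.9 − 29.41 = 130.5 lb (equal to the oxide-mass sum)
each oxide over glass, ×100, is wt %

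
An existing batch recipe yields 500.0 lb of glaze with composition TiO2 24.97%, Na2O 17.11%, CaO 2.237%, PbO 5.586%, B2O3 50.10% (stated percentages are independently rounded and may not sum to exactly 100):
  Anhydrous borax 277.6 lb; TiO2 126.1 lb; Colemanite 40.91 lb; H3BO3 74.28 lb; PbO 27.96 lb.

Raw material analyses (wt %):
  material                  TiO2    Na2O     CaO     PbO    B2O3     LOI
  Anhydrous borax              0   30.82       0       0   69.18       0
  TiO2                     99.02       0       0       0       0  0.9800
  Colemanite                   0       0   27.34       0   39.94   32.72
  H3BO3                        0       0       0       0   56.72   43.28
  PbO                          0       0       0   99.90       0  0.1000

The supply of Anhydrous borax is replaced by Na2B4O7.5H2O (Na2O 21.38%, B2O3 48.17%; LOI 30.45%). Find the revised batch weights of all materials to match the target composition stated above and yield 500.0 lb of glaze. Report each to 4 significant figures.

Each numeric step carries exact precision in every operation — mid-chain values are displayed rounded to four significant digits across the worked steps; each reported number takes a single rounding. The derived quantities (ignition loss, the totals, glass mass, yield, five oxide percentages) are carried at exact precision from the batch weights per 500.0 lb of glass precisely as stated by the problem or the answer.
Oxide-by-oxide targets in 500.0 lb glaze:
  TiO2: 24.97% × 500.0 = 124.8 lb
  Na2O: 17.11% × 500.0 = 85.55 lb
  CaO: 2.237% × 500.0 = 11.18 lb
  PbO: 5.586% × 500.0 = 27.93 lb
  B2O3: 50.10% × 500.0 = 250.5 lb
Per-oxide balance check working from each reported weight, against the basis in use (delivered sums recover each target net of answer rounding effects):
  TiO2: 126.1·0.9902 = 124.9 lb (target 124.8 lb)
  Na2O: 400.1·0.2138 = 85.54 lb (target 85.55 lb)
  CaO: 40.91·0.2734 = 11.18 lb (target 11.18 lb)
  PbO: 27.96·0.9990 = 27.93 lb (target 27.93 lb)
  B2O3: 400.1·0.4817 + 40.91·0.3994 + 73.01·0.5672 = 250.5 lb (target 250.5 lb)
Auditing the glass mass value: net batch after ignition = 500.0 lb (the Σ of target masses is 500.0 lb; the stated basis being 500.0 lb — any gap is answer rounding).
Adding the batch up: Σ batch = 668.1 lb; the LOI term Σ batch·LOI equals 168.1 lb; yield: glass divided by total = 74.84%.

Revised batch per 500.0 lb glaze:
  Na2B4O7.5H2O: 400.1 lb
  TiO2: 126.1 lb
  Colemanite: 40.91 lb
  H3BO3: 73.01 lb
  PbO: 27.96 lb
Total batch = 668.1 lb; LOI loss = 168.1 lb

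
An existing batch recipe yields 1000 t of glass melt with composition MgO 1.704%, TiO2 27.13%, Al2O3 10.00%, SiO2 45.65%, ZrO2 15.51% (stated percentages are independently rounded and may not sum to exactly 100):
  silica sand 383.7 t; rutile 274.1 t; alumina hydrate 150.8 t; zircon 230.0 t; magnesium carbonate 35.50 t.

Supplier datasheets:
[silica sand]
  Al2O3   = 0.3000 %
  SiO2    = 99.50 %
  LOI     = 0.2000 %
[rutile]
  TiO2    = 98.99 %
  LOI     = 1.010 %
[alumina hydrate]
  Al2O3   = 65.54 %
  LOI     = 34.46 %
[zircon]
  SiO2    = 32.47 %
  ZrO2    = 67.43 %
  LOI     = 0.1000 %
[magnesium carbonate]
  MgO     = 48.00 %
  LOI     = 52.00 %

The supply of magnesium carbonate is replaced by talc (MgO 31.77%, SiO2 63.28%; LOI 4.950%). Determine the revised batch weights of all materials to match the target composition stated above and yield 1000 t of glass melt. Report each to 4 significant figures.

The intermediate values are printed rounded off to 4 significant digits in the working; each numeric step runs at full precision in every operation. Every reported figure takes just one rounding — derived quantities, which include five oxide percentages, yield, totals, LOI, net glass mass, are carried at full float precision, as they appear in the problem or answer text, starting from the weights per 1000 t of glass.
Target masses of each oxide per 1000 t glass melt:
  MgO: 1.704% × 1000 = 17.04 t
  TiO2: 27.13% × 1000 = 271.3 t
  Al2O3: 10.00% × 1000 = 100.0 t
  SiO2: 45.65% × 1000 = 456.5 t
  ZrO2: 15.51% × 1000 = 155.1 t
Sums-versus-targets review given the weights on record, at the basis given (target by target, the sums agree inside rounding margins):
  MgO: 53.64·0.3177 = 17.04 t (target 17.04 t)
  TiO2: 274.1·0.9899 = 271.3 t (target 271.3 t)
  Al2O3: 349.6·0.003000 + 151.0·0.6554 = 100.0 t (target 100.0 t)
  SiO2: 349.6·0.9950 + 230.0·0.3247 + 53.64·0.6328 = 456.5 t (target 456.5 t)
  ZrO2: 230.0·0.6743 = 155.1 t (target 155.1 t)
Consistency of the glass mass: Σ batch − LOI loss = 1000 t (the Σ of target masses is 999.9 t; versus the stated basis of 1000 t — deltas are rounding alone).
Batch total: Σ batch = 1058 t; loss to ignition Σ batch·LOI = 58.39 t; yield: glass divided by total = 94.48%.

Revised batch per 1000 t glass melt:
  silica sand: 349.6 t
  rutile: 274.1 t
  alumina hydrate: 151.0 t
  zircon: 230.0 t
  talc: 53.64 t
Total batch = 1058 t; LOI loss = 58.39 t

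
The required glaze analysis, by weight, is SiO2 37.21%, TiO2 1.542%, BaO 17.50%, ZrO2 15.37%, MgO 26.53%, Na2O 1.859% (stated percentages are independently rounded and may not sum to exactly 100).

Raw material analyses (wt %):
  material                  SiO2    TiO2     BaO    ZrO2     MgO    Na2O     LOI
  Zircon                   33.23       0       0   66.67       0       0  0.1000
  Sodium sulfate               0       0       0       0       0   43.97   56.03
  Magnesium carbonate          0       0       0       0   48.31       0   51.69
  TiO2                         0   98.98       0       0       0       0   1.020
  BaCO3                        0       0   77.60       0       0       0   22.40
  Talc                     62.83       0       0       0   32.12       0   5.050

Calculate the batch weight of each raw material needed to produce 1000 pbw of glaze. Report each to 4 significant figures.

The whole derivation holds full float precision at each step; the intermediate values are shown rounded to 4 significant figures when written out — each reported number is rounded just once; derived quantities (LOI, totals, glass mass, the six compositions, the yield) are re-derived in exact precision using the weight values for 1000 pbw of glass as quoted within the problem or the answer.
Oxide mass targets, per 1000 pbw glaze:
  SiO2: 37.21% × 1000 = 372.1 pbw
  TiO2: 1.542% × 1000 = 15.42 pbw
  BaO: 17.50% × 1000 = 175.0 pbw
  ZrO2: 15.37% × 1000 = 153.7 pbw
  MgO: 26.53% × 1000 = 265.3 pbw
  Na2O: 1.859% × 1000 = 18.59 pbw
Mass-balance tally per oxide per the reported batch figures, for the quoted basis mass (each sum matches its target mass net of answer rounding effects):
  SiO2: 230.5·0.3323 + 470.3·0.6283 = 372.1 pbw (target 372.1 pbw)
  TiO2: 15.58·0.9898 = 15.42 pbw (target 15.42 pbw)
  BaO: 225.5·0.7760 = 175.0 pbw (target 175.0 pbw)
  ZrO2: 230.5·0.6667 = 153.7 pbw (target 153.7 pbw)
  MgO: 236.5·0.4831 + 470.3·0.3212 = 265.3 pbw (target 265.3 pbw)
  Na2O: 42.28·0.4397 = 18.59 pbw (target 18.59 pbw)
Consistency of the glass mass: batch total minus LOI = 1000 pbw (the Σ of target masses is 1000 pbw; against the stated basis, 1000 pbw — gaps are rounding artifacts).
Total batch = Σ batch = 1221 pbw; LOI loss = Σ batch·LOI = 220.6 pbw; yield, glass over the total, = 81.93%.

Batch per 1000 pbw glaze:
  Zircon: 230.5 pbw
  Sodium sulfate: 42.28 pbw
  Magnesium carbonate: 236.5 pbw
  TiO2: 15.58 pbw
  BaCO3: 225.5 pbw
  Talc: 470.3 pbw
Total batch = 1221 pbw; LOI loss = 220.6 pbw; yield = 81.93%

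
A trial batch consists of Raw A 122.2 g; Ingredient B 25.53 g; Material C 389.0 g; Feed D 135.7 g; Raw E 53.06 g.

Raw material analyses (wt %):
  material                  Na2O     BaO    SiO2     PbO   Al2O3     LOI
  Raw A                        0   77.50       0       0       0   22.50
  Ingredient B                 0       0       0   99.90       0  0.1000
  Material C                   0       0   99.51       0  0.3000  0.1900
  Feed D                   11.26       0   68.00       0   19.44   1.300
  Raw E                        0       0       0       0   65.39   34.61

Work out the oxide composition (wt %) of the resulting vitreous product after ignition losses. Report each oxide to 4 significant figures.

Glass mass = 677.1 g (batch 725.5 − LOI 48.39).
Composition: Na2O 2.257%, BaO 13.99%, SiO2 70.80%, PbO 3.767%, Al2O3 9.193%

In-progress results are displayed rounded to 4 significant figures when written out; each numeric step keeps full precision throughout; every reported figure takes a single rounding; the derived quantities are carried from the batch weights at 677.1 g of glass at full precision (five oxide percentages, ignition loss, the totals, the yield, glass mass), as given in question or answer.
Delivered oxide masses:
  Na2O: 135.7·0.1126 = 15.28 g
  BaO: 122.2·0.7750 = 94.70 g
  SiO2: 389.0·0.9951 + 135.7·0.6800 = 479.4 g
  PbO: 25.53·0.9990 = 25.50 g
  Al2O3: 389.0·0.003000 + 135.7·0.1944 + 53.06·0.6539 = 62.24 g
LOI: 122.2·0.2250 + 25.53·0.001000 + 389.0·0.001900 + 135.7·0.01300 + 53.06·0.3461 = 48.39 g
Net of LOI, the glass mass = 725.5 − 48.39 = 677.1 g (equal to the oxide-mass sum)
wt %: oxide over glass, times 100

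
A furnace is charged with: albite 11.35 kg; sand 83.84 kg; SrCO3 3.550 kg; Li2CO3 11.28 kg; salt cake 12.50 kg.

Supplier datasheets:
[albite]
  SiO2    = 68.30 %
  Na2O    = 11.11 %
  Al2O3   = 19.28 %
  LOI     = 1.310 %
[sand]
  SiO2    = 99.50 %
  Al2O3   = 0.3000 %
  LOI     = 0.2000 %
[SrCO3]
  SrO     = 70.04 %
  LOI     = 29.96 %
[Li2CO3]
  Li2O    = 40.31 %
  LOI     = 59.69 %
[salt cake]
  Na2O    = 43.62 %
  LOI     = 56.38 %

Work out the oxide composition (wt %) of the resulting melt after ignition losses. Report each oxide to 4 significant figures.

Values along the way are displayed rounded to four significant figures in the printout. The working math holds full precision at every stage — a single rounding completes every reported number; the derived quantities, which include ignition loss, the yield, net glass mass, the five compositions, the totals, are recomputed at full float precision, as they appear in problem or answer, from the batch weights on 107.4 kg of glass.
Mass of each oxide from the mix:
  SrO: 3.550·0.7004 = 2.486 kg
  Li2O: 11.28·0.4031 = 4.547 kg
  SiO2: 11.35·0.6830 + 83.84·0.9950 = 91.17 kg
  Na2O: 11.35·0.1111 + 12.50·0.4362 = 6.713 kg
  Al2O3: 11.35·0.1928 + 83.84·0.003000 = 2.440 kg
LOI: 11.35·0.01310 + 83.84·0.002000 + 3.550·0.2996 + 11.28·0.5969 + 12.50·0.5638 = 15.16 kg
Net of LOI, the glass mass = 122.5 − 15.16 = 107.4 kg (equal to the oxide-mass sum)
percent share: oxide ÷ glass, ×100

Glass mass = 107.4 kg (batch 122.5 − LOI 15.16).
Composition: SrO 2.316%, Li2O 4.235%, SiO2 84.92%, Na2O 6.253%, Al2O3 2.273%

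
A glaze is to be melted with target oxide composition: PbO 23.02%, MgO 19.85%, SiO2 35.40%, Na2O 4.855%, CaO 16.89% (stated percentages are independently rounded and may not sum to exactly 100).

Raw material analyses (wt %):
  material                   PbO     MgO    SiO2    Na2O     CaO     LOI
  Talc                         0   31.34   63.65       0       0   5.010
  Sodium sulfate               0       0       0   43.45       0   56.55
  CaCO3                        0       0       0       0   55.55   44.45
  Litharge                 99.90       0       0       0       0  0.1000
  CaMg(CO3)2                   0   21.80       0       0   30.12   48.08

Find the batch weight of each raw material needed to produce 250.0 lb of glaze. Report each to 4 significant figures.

Full precision is carried through every step — in-progress results are printed, with 4-significant-digit rounding, within the worked lines; exactly one rounding goes into every reported figure. Derived quantities, including the yield, ignition loss, net glass mass, totals, five oxide percentages, are re-derived using the weight values on 250.0 lb of glass in full float precision, exactly as printed in question or answer.
Per-oxide target masses for 250.0 lb glaze:
  PbO: 23.02% × 250.0 = 57.55 lb
  MgO: 19.85% × 250.0 = 49.62 lb
  SiO2: 35.40% × 250.0 = 88.50 lb
  Na2O: 4.855% × 250.0 = 12.14 lb
  CaO: 16.89% × 250.0 = 42.22 lb
Balance tally, oxide-wise, applying the batch weights above, per the basis as stated (every target is met by its sum net of answer rounding effects):
  PbO: 57.61·0.9990 = 57.55 lb (target 57.55 lb)
  MgO: 139.0·0.3134 + 27.75·0.2180 = 49.61 lb (target 49.62 lb)
  SiO2: 139.0·0.6365 = 88.47 lb (target 88.50 lb)
  Na2O: 27.93·0.4345 = 12.14 lb (target 12.14 lb)
  CaO: 60.97·0.5555 + 27.75·0.3012 = 42.23 lb (target 42.22 lb)
Mass balance on the glass: net batch after ignition = 250.0 lb (the targets, summed, come to 250.0 lb; with the basis standing at 250.0 lb — rounding explains the deltas).
Batch total: Σ batch = 313.3 lb; LOI removed, Σ of batch·LOI: 63.26 lb; as yield: glass ÷ batch → 79.81%.

Batch per 250.0 lb glaze:
  Talc: 139.0 lb
  Sodium sulfate: 27.93 lb
  CaCO3: 60.97 lb
  Litharge: 57.61 lb
  CaMg(CO3)2: 27.75 lb
Total batch = 313.3 lb; LOI loss = 63.26 lb; yield = 79.81%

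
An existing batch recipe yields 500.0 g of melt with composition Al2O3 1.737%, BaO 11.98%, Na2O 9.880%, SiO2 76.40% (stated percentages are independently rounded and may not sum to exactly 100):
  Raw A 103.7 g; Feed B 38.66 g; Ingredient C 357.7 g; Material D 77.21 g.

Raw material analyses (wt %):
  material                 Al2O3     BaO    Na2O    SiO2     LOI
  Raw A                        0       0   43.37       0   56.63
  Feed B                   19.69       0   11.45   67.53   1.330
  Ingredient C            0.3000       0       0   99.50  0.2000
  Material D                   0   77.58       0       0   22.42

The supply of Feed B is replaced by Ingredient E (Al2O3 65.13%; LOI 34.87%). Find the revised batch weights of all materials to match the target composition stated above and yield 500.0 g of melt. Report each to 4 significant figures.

Revised batch per 500.0 g melt:
  Raw A: 113.9 g
  Ingredient E: 11.57 g
  Ingredient C: 383.9 g
  Material D: 77.21 g
Total batch = 586.6 g; LOI loss = 86.61 g

Every computation maintains exact precision at every stage. Mid-chain values are displayed with 4-significant-figure rounding as written; a single rounding yields each reported figure — all derived quantities, including the yield, totals, ignition loss, glass mass, four oxide percentages, are re-derived from the weighed amounts on 500.0 g of glass at full float precision precisely as stated by problem or answer.
Per-oxide target masses for 500.0 g melt:
  Al2O3: 1.737% × 500.0 = 8.685 g
  BaO: 11.98% × 500.0 = 59.90 g
  Na2O: 9.880% × 500.0 = 49.40 g
  SiO2: 76.40% × 500.0 = 382.0 g
Mass-balance tally per oxide applying the batch weights above, at the basis given (summed amounts equal target values net of answer rounding effects):
  Al2O3: 11.57·0.6513 + 383.9·0.003000 = 8.687 g (target 8.685 g)
  BaO: 77.21·0.7758 = 59.90 g (target 59.90 g)
  Na2O: 113.9·0.4337 = 49.40 g (target 49.40 g)
  SiO2: 383.9·0.9950 = 382.0 g (target 382.0 g)
The glass-mass cross-check: the batch minus its LOI: 500.0 g (the Σ of target masses is 500.0 g; against the stated basis, 500.0 g — rounding explains the deltas).
Whole-batch sum: Σ batch = 586.6 g; LOI removed, Σ of batch·LOI: 86.61 g; yield, glass over the total, = 85.23%.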